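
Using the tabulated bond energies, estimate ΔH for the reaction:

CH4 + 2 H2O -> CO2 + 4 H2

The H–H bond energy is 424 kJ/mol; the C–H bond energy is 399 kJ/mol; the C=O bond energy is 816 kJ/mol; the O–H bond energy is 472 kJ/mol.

ΔH ≈ +156 kJ

Bonds broken (reactants):
  C–H: 4 × 399 = 1596
  O–H: 4 × 472 = 1888
  Σ(broken) = 3484 kJ
Bonds formed (products):
  C=O: 2 × 816 = 1632
  H–H: 4 × 424 = 1696
  Σ(formed) = 3328 kJ
ΔH = Σ(broken) − Σ(formed) = 3484 − 3328 = +156 kJ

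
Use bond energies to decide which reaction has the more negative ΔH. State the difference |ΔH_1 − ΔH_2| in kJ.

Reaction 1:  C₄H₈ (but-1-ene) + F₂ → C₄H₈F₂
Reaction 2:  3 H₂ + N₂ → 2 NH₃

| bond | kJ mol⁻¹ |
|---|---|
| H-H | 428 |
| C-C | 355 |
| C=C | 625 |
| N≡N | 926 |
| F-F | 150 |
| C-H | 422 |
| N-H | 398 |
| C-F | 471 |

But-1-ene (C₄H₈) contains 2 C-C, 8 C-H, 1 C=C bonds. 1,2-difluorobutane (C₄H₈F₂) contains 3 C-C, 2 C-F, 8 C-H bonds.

Reaction 1, by 344 kJ

Reaction 1:
  Bonds broken (reactants):
    C-C: 2 × 355 = 710
    C-H: 8 × 422 = 3376
    C=C: 1 × 625 = 625
    F-F: 1 × 150 = 150
    Σ(broken) = 4861 kJ
  Bonds formed (products):
    C-C: 3 × 355 = 1065
    C-F: 2 × 471 = 942
    C-H: 8 × 422 = 3376
    Σ(formed) = 5383 kJ
  ΔH_1 = 4861 − 5383 = −522 kJ
Reaction 2:
  Bonds broken (reactants):
    H-H: 3 × 428 = 1284
    N≡N: 1 × 926 = 926
    Σ(broken) = 2210 kJ
  Bonds formed (products):
    N-H: 6 × 398 = 2388
    Σ(formed) = 2388 kJ
  ΔH_2 = 2210 − 2388 = −178 kJ
ΔH_1 − ΔH_2 = −344 kJ, so reaction 1 has the more negative ΔH; |ΔH_1 − ΔH_2| = 344 kJ.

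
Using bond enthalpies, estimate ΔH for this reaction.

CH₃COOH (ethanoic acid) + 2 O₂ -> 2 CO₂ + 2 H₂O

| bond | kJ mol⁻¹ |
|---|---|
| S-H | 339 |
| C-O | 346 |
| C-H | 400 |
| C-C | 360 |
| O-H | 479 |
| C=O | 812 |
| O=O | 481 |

Bonds broken (reactants):
  C-C: 1 × 360 = 360
  C-H: 3 × 400 = 1200
  C-O: 1 × 346 = 346
  C=O: 1 × 812 = 812
  O-H: 1 × 479 = 479
  O=O: 2 × 481 = 962
  Σ(broken) = 4159 kJ
Bonds formed (products):
  C=O: 4 × 812 = 3248
  O-H: 4 × 479 = 1916
  Σ(formed) = 5164 kJ
ΔH = Σ(broken) − Σ(formed) = 4159 − 5164 = −1005 kJ

ΔH ≈ −1005 kJ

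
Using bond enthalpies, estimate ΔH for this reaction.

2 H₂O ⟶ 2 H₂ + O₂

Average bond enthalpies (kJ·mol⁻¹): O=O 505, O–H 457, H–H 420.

ΔH ≈ +483 kJ

Bonds broken (reactants):
  O–H: 4 × 457 = 1828
  Σ(broken) = 1828 kJ
Bonds formed (products):
  H–H: 2 × 420 = 840
  O=O: 1 × 505 = 505
  Σ(formed) = 1345 kJ
ΔH = Σ(broken) − Σ(formed) = 1828 − 1345 = +483 kJ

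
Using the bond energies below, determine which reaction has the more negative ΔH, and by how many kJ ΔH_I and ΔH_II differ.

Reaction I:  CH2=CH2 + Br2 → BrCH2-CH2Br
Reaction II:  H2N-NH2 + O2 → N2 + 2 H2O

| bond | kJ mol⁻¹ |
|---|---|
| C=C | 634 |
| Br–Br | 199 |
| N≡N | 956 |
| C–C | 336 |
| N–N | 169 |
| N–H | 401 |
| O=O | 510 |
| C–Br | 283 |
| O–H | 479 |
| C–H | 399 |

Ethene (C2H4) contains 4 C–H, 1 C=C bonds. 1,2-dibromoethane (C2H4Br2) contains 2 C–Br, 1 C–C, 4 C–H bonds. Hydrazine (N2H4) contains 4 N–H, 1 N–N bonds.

Reaction II, by 520 kJ

Reaction I:
  Bonds broken (reactants):
    Br–Br: 1 × 199 = 199
    C–H: 4 × 399 = 1596
    C=C: 1 × 634 = 634
    Σ(broken) = 2429 kJ
  Bonds formed (products):
    C–Br: 2 × 283 = 566
    C–C: 1 × 336 = 336
    C–H: 4 × 399 = 1596
    Σ(formed) = 2498 kJ
  ΔH_I = 2429 − 2498 = −69 kJ
Reaction II:
  Bonds broken (reactants):
    N–H: 4 × 401 = 1604
    N–N: 1 × 169 = 169
    O=O: 1 × 510 = 510
    Σ(broken) = 2283 kJ
  Bonds formed (products):
    N≡N: 1 × 956 = 956
    O–H: 4 × 479 = 1916
    Σ(formed) = 2872 kJ
  ΔH_II = 2283 − 2872 = −589 kJ
ΔH_I − ΔH_II = +520 kJ, so reaction II has the more negative ΔH; |ΔH_I − ΔH_II| = 520 kJ.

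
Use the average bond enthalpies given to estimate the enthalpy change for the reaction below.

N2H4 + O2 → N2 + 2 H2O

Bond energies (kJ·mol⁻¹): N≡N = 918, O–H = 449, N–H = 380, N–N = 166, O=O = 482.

ΔH ≈ −546 kJ

Bonds broken (reactants):
  N–H: 4 × 380 = 1520
  N–N: 1 × 166 = 166
  O=O: 1 × 482 = 482
  Σ(broken) = 2168 kJ
Bonds formed (products):
  N≡N: 1 × 918 = 918
  O–H: 4 × 449 = 1796
  Σ(formed) = 2714 kJ
ΔH = Σ(broken) − Σ(formed) = 2168 − 2714 = −546 kJ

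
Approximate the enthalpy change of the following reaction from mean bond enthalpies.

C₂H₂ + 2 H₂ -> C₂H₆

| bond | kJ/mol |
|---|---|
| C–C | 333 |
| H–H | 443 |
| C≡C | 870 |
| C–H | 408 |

Bonds broken (reactants):
  C≡C: 1 × 870 = 870
  C–H: 2 × 408 = 816
  H–H: 2 × 443 = 886
  Σ(broken) = 2572 kJ
Bonds formed (products):
  C–C: 1 × 333 = 333
  C–H: 6 × 408 = 2448
  Σ(formed) = 2781 kJ
ΔH = Σ(broken) − Σ(formed) = 2572 − 2781 = −209 kJ

ΔH ≈ −209 kJ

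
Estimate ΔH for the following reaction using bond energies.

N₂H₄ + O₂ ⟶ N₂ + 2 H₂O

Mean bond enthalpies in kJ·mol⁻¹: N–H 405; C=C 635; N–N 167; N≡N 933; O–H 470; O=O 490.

ΔH ≈ −536 kJ

Bonds broken (reactants):
  N–H: 4 × 405 = 1620
  N–N: 1 × 167 = 167
  O=O: 1 × 490 = 490
  Σ(broken) = 2277 kJ
Bonds formed (products):
  N≡N: 1 × 933 = 933
  O–H: 4 × 470 = 1880
  Σ(formed) = 2813 kJ
ΔH = Σ(broken) − Σ(formed) = 2277 − 2813 = −536 kJ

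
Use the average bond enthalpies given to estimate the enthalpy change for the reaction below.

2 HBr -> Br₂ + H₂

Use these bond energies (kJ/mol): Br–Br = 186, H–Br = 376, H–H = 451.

Bonds broken (reactants):
  H–Br: 2 × 376 = 752
  Σ(broken) = 752 kJ
Bonds formed (products):
  Br–Br: 1 × 186 = 186
  H–H: 1 × 451 = 451
  Σ(formed) = 637 kJ
ΔH = Σ(broken) − Σ(formed) = 752 − 637 = +115 kJ

ΔH ≈ +115 kJ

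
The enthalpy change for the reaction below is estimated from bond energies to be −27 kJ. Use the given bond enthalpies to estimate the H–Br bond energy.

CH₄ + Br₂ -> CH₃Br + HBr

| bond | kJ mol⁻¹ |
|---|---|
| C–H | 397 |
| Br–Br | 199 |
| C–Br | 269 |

D(H–Br) ≈ 354 kJ/mol

Let D be the H–Br bond energy.
Σ(broken) = 1×199 + 4×397 = 1787
Σ(formed) = 1×269 + 3×397 + 1×D = 1460 + D
ΔH = Σ(broken) − Σ(formed) = (1787) − (1460 + D) = +327 − D
Setting this equal to −27 kJ gives D = 354 kJ/mol.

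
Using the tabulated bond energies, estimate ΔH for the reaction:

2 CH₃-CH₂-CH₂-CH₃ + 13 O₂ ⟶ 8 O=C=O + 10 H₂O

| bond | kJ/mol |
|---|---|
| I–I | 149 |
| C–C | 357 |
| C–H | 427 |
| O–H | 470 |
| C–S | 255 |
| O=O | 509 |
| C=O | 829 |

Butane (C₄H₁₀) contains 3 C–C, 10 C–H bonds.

ΔH ≈ −5365 kJ

Bonds broken (reactants):
  C–C: 6 × 357 = 2142
  C–H: 20 × 427 = 8540
  O=O: 13 × 509 = 6617
  Σ(broken) = 17299 kJ
Bonds formed (products):
  C=O: 16 × 829 = 13264
  O–H: 20 × 470 = 9400
  Σ(formed) = 22664 kJ
ΔH = Σ(broken) − Σ(formed) = 17299 − 22664 = −5365 kJ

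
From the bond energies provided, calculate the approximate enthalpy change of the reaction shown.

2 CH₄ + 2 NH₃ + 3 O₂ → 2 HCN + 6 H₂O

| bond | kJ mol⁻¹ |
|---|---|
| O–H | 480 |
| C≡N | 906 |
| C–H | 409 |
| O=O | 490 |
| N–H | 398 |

ΔH ≈ −1260 kJ

Bonds broken (reactants):
  C–H: 8 × 409 = 3272
  N–H: 6 × 398 = 2388
  O=O: 3 × 490 = 1470
  Σ(broken) = 7130 kJ
Bonds formed (products):
  C≡N: 2 × 906 = 1812
  C–H: 2 × 409 = 818
  O–H: 12 × 480 = 5760
  Σ(formed) = 8390 kJ
ΔH = Σ(broken) − Σ(formed) = 7130 − 8390 = −1260 kJ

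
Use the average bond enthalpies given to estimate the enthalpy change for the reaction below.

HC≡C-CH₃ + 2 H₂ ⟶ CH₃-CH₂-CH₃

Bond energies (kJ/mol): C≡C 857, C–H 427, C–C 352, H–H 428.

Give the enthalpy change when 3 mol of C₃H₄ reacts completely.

ΔH = −1041 kJ

Bonds broken (reactants):
  C≡C: 1 × 857 = 857
  C–C: 1 × 352 = 352
  C–H: 4 × 427 = 1708
  H–H: 2 × 428 = 856
  Σ(broken) = 3773 kJ
Bonds formed (products):
  C–C: 2 × 352 = 704
  C–H: 8 × 427 = 3416
  Σ(formed) = 4120 kJ
ΔH = Σ(broken) − Σ(formed) = 3773 − 4120 = −347 kJ
For 3× the reaction as written: 3 × (−347) = −1041 kJ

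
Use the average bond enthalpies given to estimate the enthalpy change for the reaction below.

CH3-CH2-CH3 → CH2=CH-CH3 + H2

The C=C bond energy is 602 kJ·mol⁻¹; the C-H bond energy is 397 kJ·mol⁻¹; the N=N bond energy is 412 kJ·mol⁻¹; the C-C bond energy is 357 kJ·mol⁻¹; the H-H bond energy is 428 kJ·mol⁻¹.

ΔH ≈ +121 kJ

Bonds broken (reactants):
  C-C: 2 × 357 = 714
  C-H: 8 × 397 = 3176
  Σ(broken) = 3890 kJ
Bonds formed (products):
  C-C: 1 × 357 = 357
  C-H: 6 × 397 = 2382
  C=C: 1 × 602 = 602
  H-H: 1 × 428 = 428
  Σ(formed) = 3769 kJ
ΔH = Σ(broken) − Σ(formed) = 3890 − 3769 = +121 kJ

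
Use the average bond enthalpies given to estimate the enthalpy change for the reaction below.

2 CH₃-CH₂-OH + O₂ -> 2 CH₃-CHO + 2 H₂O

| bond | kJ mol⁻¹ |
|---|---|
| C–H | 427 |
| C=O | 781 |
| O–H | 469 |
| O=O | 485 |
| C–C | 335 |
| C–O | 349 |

ΔH ≈ −463 kJ

Bonds broken (reactants):
  C–C: 2 × 335 = 670
  C–H: 10 × 427 = 4270
  C–O: 2 × 349 = 698
  O–H: 2 × 469 = 938
  O=O: 1 × 485 = 485
  Σ(broken) = 7061 kJ
Bonds formed (products):
  C–C: 2 × 335 = 670
  C–H: 8 × 427 = 3416
  C=O: 2 × 781 = 1562
  O–H: 4 × 469 = 1876
  Σ(formed) = 7524 kJ
ΔH = Σ(broken) − Σ(formed) = 7061 − 7524 = −463 kJ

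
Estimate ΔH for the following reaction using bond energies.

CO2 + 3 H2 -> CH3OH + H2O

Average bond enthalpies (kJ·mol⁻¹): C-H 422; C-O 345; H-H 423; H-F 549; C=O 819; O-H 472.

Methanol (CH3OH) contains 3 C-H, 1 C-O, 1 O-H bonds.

Bonds broken (reactants):
  C=O: 2 × 819 = 1638
  H-H: 3 × 423 = 1269
  Σ(broken) = 2907 kJ
Bonds formed (products):
  C-H: 3 × 422 = 1266
  C-O: 1 × 345 = 345
  O-H: 3 × 472 = 1416
  Σ(formed) = 3027 kJ
ΔH = Σ(broken) − Σ(formed) = 2907 − 3027 = −120 kJ

ΔH ≈ −120 kJ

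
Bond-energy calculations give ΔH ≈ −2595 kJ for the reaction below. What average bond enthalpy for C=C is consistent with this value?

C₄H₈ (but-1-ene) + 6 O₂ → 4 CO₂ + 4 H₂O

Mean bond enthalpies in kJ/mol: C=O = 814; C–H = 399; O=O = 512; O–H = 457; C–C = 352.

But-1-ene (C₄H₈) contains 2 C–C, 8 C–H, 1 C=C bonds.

Let D be the C=C bond energy.
Σ(broken) = 2×352 + 8×399 + 1×D + 6×512 = 6968 + D
Σ(formed) = 8×814 + 8×457 = 10168
ΔH = Σ(broken) − Σ(formed) = (6968 + D) − (10168) = −3200 + D
Setting this equal to −2595 kJ gives D = 605 kJ/mol.

D(C=C) ≈ 605 kJ/mol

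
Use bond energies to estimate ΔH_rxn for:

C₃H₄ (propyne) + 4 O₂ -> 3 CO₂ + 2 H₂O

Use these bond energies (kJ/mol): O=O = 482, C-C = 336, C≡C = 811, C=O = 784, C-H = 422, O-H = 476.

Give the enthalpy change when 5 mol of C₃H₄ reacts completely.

Bonds broken (reactants):
  C≡C: 1 × 811 = 811
  C-C: 1 × 336 = 336
  C-H: 4 × 422 = 1688
  O=O: 4 × 482 = 1928
  Σ(broken) = 4763 kJ
Bonds formed (products):
  C=O: 6 × 784 = 4704
  O-H: 4 × 476 = 1904
  Σ(formed) = 6608 kJ
ΔH = Σ(broken) − Σ(formed) = 4763 − 6608 = −1845 kJ
For 5× the reaction as written: 5 × (−1845) = −9225 kJ

ΔH = −9225 kJ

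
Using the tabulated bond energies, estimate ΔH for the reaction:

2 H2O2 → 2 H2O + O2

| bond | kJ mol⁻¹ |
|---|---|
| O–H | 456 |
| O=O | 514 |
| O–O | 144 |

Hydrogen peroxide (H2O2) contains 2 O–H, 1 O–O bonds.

Bonds broken (reactants):
  O–H: 4 × 456 = 1824
  O–O: 2 × 144 = 288
  Σ(broken) = 2112 kJ
Bonds formed (products):
  O–H: 4 × 456 = 1824
  O=O: 1 × 514 = 514
  Σ(formed) = 2338 kJ
ΔH = Σ(broken) − Σ(formed) = 2112 − 2338 = −226 kJ

ΔH ≈ −226 kJ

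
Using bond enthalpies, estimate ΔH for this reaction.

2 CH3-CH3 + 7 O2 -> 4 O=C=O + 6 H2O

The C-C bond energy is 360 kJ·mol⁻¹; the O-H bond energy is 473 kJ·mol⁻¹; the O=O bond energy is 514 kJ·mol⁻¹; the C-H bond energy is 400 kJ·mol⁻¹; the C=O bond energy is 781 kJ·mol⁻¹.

Bonds broken (reactants):
  C-C: 2 × 360 = 720
  C-H: 12 × 400 = 4800
  O=O: 7 × 514 = 3598
  Σ(broken) = 9118 kJ
Bonds formed (products):
  C=O: 8 × 781 = 6248
  O-H: 12 × 473 = 5676
  Σ(formed) = 11924 kJ
ΔH = Σ(broken) − Σ(formed) = 9118 − 11924 = −2806 kJ

ΔH ≈ −2806 kJ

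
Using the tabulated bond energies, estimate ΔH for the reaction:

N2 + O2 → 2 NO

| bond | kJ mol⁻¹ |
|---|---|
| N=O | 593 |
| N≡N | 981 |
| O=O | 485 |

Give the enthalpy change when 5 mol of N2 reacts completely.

ΔH = +1400 kJ

Bonds broken (reactants):
  N≡N: 1 × 981 = 981
  O=O: 1 × 485 = 485
  Σ(broken) = 1466 kJ
Bonds formed (products):
  N=O: 2 × 593 = 1186
  Σ(formed) = 1186 kJ
ΔH = Σ(broken) − Σ(formed) = 1466 − 1186 = +280 kJ
For 5× the reaction as written: 5 × (+280) = +1400 kJ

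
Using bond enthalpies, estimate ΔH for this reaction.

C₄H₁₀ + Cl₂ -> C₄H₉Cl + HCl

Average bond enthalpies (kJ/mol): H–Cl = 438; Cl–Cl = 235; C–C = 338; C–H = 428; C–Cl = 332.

Bonds broken (reactants):
  C–C: 3 × 338 = 1014
  C–H: 10 × 428 = 4280
  Cl–Cl: 1 × 235 = 235
  Σ(broken) = 5529 kJ
Bonds formed (products):
  C–C: 3 × 338 = 1014
  C–Cl: 1 × 332 = 332
  C–H: 9 × 428 = 3852
  H–Cl: 1 × 438 = 438
  Σ(formed) = 5636 kJ
ΔH = Σ(broken) − Σ(formed) = 5529 − 5636 = −107 kJ

ΔH ≈ −107 kJ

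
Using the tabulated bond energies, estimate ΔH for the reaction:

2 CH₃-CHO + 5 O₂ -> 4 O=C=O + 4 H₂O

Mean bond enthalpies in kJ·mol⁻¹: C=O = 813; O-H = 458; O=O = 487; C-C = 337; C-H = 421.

Bonds broken (reactants):
  C-C: 2 × 337 = 674
  C-H: 8 × 421 = 3368
  C=O: 2 × 813 = 1626
  O=O: 5 × 487 = 2435
  Σ(broken) = 8103 kJ
Bonds formed (products):
  C=O: 8 × 813 = 6504
  O-H: 8 × 458 = 3664
  Σ(formed) = 10168 kJ
ΔH = Σ(broken) − Σ(formed) = 8103 − 10168 = −2065 kJ

ΔH ≈ −2065 kJ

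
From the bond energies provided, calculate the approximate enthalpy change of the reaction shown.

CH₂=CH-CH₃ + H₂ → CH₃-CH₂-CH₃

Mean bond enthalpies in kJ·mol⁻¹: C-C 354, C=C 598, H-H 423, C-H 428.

ΔH ≈ −189 kJ

Bonds broken (reactants):
  C-C: 1 × 354 = 354
  C-H: 6 × 428 = 2568
  C=C: 1 × 598 = 598
  H-H: 1 × 423 = 423
  Σ(broken) = 3943 kJ
Bonds formed (products):
  C-C: 2 × 354 = 708
  C-H: 8 × 428 = 3424
  Σ(formed) = 4132 kJ
ΔH = Σ(broken) − Σ(formed) = 3943 − 4132 = −189 kJ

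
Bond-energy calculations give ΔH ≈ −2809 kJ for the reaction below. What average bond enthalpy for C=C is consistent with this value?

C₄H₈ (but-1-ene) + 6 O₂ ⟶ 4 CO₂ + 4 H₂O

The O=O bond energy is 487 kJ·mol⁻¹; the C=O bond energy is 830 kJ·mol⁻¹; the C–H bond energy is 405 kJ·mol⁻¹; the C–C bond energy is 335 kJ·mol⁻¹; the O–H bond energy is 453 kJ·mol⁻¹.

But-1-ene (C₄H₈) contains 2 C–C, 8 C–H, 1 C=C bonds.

Let D be the C=C bond energy.
Σ(broken) = 2×335 + 8×405 + 1×D + 6×487 = 6832 + D
Σ(formed) = 8×830 + 8×453 = 10264
ΔH = Σ(broken) − Σ(formed) = (6832 + D) − (10264) = −3432 + D
Setting this equal to −2809 kJ gives D = 623 kJ/mol.

D(C=C) ≈ 623 kJ/mol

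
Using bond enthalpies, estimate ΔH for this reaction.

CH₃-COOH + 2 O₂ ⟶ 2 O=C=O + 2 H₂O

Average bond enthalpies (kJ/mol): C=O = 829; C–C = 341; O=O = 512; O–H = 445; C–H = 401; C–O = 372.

ΔH ≈ −882 kJ

Bonds broken (reactants):
  C–C: 1 × 341 = 341
  C–H: 3 × 401 = 1203
  C–O: 1 × 372 = 372
  C=O: 1 × 829 = 829
  O–H: 1 × 445 = 445
  O=O: 2 × 512 = 1024
  Σ(broken) = 4214 kJ
Bonds formed (products):
  C=O: 4 × 829 = 3316
  O–H: 4 × 445 = 1780
  Σ(formed) = 5096 kJ
ΔH = Σ(broken) − Σ(formed) = 4214 − 5096 = −882 kJ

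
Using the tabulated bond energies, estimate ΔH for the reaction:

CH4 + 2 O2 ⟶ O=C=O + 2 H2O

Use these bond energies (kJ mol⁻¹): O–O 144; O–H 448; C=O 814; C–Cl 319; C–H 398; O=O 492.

ΔH ≈ −844 kJ

Bonds broken (reactants):
  C–H: 4 × 398 = 1592
  O=O: 2 × 492 = 984
  Σ(broken) = 2576 kJ
Bonds formed (products):
  C=O: 2 × 814 = 1628
  O–H: 4 × 448 = 1792
  Σ(formed) = 3420 kJ
ΔH = Σ(broken) − Σ(formed) = 2576 − 3420 = −844 kJ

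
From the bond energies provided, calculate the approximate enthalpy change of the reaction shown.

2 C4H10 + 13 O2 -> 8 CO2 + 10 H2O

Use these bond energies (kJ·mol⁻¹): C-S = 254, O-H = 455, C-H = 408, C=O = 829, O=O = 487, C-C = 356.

Bonds broken (reactants):
  C-C: 6 × 356 = 2136
  C-H: 20 × 408 = 8160
  O=O: 13 × 487 = 6331
  Σ(broken) = 16627 kJ
Bonds formed (products):
  C=O: 16 × 829 = 13264
  O-H: 20 × 455 = 9100
  Σ(formed) = 22364 kJ
ΔH = Σ(broken) − Σ(formed) = 16627 − 22364 = −5737 kJ

ΔH ≈ −5737 kJ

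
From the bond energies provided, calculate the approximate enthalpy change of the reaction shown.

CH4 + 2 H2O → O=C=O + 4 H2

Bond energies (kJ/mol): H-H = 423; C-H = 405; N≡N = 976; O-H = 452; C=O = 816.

Bonds broken (reactants):
  C-H: 4 × 405 = 1620
  O-H: 4 × 452 = 1808
  Σ(broken) = 3428 kJ
Bonds formed (products):
  C=O: 2 × 816 = 1632
  H-H: 4 × 423 = 1692
  Σ(formed) = 3324 kJ
ΔH = Σ(broken) − Σ(formed) = 3428 − 3324 = +104 kJ

ΔH ≈ +104 kJ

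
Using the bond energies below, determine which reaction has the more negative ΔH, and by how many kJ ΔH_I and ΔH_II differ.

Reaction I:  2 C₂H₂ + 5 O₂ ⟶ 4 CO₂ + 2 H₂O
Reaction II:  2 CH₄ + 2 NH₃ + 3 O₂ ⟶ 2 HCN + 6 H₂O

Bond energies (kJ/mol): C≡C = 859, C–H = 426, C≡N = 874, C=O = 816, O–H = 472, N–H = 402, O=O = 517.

Reaction I:
  Bonds broken (reactants):
    C≡C: 2 × 859 = 1718
    C–H: 4 × 426 = 1704
    O=O: 5 × 517 = 2585
    Σ(broken) = 6007 kJ
  Bonds formed (products):
    C=O: 8 × 816 = 6528
    O–H: 4 × 472 = 1888
    Σ(formed) = 8416 kJ
  ΔH_I = 6007 − 8416 = −2409 kJ
Reaction II:
  Bonds broken (reactants):
    C–H: 8 × 426 = 3408
    N–H: 6 × 402 = 2412
    O=O: 3 × 517 = 1551
    Σ(broken) = 7371 kJ
  Bonds formed (products):
    C≡N: 2 × 874 = 1748
    C–H: 2 × 426 = 852
    O–H: 12 × 472 = 5664
    Σ(formed) = 8264 kJ
  ΔH_II = 7371 − 8264 = −893 kJ
ΔH_I − ΔH_II = −1516 kJ, so reaction I has the more negative ΔH; |ΔH_I − ΔH_II| = 1516 kJ.

Reaction I, by 1516 kJ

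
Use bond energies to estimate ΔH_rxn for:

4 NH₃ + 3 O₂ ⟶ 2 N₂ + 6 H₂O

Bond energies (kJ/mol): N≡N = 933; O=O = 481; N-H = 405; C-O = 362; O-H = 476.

ΔH ≈ −1275 kJ

Bonds broken (reactants):
  N-H: 12 × 405 = 4860
  O=O: 3 × 481 = 1443
  Σ(broken) = 6303 kJ
Bonds formed (products):
  N≡N: 2 × 933 = 1866
  O-H: 12 × 476 = 5712
  Σ(formed) = 7578 kJ
ΔH = Σ(broken) − Σ(formed) = 6303 − 7578 = −1275 kJ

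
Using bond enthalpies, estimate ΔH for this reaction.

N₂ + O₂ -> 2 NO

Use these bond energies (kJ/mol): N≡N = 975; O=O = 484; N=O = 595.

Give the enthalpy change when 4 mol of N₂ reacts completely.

ΔH = +1076 kJ

Bonds broken (reactants):
  N≡N: 1 × 975 = 975
  O=O: 1 × 484 = 484
  Σ(broken) = 1459 kJ
Bonds formed (products):
  N=O: 2 × 595 = 1190
  Σ(formed) = 1190 kJ
ΔH = Σ(broken) − Σ(formed) = 1459 − 1190 = +269 kJ
For 4× the reaction as written: 4 × (+269) = +1076 kJ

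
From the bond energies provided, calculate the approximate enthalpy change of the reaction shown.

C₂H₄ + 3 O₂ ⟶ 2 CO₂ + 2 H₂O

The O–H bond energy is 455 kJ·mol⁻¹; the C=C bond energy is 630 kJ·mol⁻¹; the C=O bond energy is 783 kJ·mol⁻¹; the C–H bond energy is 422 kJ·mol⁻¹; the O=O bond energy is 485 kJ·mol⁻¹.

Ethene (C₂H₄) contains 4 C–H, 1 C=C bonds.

ΔH ≈ −1179 kJ

Bonds broken (reactants):
  C–H: 4 × 422 = 1688
  C=C: 1 × 630 = 630
  O=O: 3 × 485 = 1455
  Σ(broken) = 3773 kJ
Bonds formed (products):
  C=O: 4 × 783 = 3132
  O–H: 4 × 455 = 1820
  Σ(formed) = 4952 kJ
ΔH = Σ(broken) − Σ(formed) = 3773 − 4952 = −1179 kJ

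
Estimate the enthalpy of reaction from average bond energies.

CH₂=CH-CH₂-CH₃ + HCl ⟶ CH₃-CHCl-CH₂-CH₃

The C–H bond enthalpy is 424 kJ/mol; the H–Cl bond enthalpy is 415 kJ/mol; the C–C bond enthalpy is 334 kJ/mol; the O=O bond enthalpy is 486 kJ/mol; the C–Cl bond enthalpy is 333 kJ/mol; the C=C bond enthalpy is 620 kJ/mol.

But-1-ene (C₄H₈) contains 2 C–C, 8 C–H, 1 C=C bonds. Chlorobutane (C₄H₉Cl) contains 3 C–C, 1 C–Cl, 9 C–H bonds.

Bonds broken (reactants):
  C–C: 2 × 334 = 668
  C–H: 8 × 424 = 3392
  C=C: 1 × 620 = 620
  H–Cl: 1 × 415 = 415
  Σ(broken) = 5095 kJ
Bonds formed (products):
  C–C: 3 × 334 = 1002
  C–Cl: 1 × 333 = 333
  C–H: 9 × 424 = 3816
  Σ(formed) = 5151 kJ
ΔH = Σ(broken) − Σ(formed) = 5095 − 5151 = −56 kJ

ΔH ≈ −56 kJ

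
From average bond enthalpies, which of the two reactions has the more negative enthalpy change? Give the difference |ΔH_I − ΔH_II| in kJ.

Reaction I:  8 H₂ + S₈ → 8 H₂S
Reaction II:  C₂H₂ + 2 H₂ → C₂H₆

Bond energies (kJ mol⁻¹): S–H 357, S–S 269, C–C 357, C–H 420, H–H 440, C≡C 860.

Reaction II, by 257 kJ

Reaction I:
  Bonds broken (reactants):
    H–H: 8 × 440 = 3520
    S–S: 8 × 269 = 2152
    Σ(broken) = 5672 kJ
  Bonds formed (products):
    S–H: 16 × 357 = 5712
    Σ(formed) = 5712 kJ
  ΔH_I = 5672 − 5712 = −40 kJ
Reaction II:
  Bonds broken (reactants):
    C≡C: 1 × 860 = 860
    C–H: 2 × 420 = 840
    H–H: 2 × 440 = 880
    Σ(broken) = 2580 kJ
  Bonds formed (products):
    C–C: 1 × 357 = 357
    C–H: 6 × 420 = 2520
    Σ(formed) = 2877 kJ
  ΔH_II = 2580 − 2877 = −297 kJ
ΔH_I − ΔH_II = +257 kJ, so reaction II has the more negative ΔH; |ΔH_I − ΔH_II| = 257 kJ.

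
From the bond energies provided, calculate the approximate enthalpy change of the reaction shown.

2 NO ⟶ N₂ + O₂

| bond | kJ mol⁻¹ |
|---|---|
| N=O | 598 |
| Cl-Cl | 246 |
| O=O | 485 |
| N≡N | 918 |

ΔH ≈ −207 kJ

Bonds broken (reactants):
  N=O: 2 × 598 = 1196
  Σ(broken) = 1196 kJ
Bonds formed (products):
  N≡N: 1 × 918 = 918
  O=O: 1 × 485 = 485
  Σ(formed) = 1403 kJ
ΔH = Σ(broken) − Σ(formed) = 1196 − 1403 = −207 kJ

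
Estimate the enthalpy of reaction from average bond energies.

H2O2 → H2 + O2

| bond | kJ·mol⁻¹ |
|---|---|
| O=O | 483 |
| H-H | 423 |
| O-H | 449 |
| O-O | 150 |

Bonds broken (reactants):
  O-H: 2 × 449 = 898
  O-O: 1 × 150 = 150
  Σ(broken) = 1048 kJ
Bonds formed (products):
  H-H: 1 × 423 = 423
  O=O: 1 × 483 = 483
  Σ(formed) = 906 kJ
ΔH = Σ(broken) − Σ(formed) = 1048 − 906 = +142 kJ

ΔH ≈ +142 kJ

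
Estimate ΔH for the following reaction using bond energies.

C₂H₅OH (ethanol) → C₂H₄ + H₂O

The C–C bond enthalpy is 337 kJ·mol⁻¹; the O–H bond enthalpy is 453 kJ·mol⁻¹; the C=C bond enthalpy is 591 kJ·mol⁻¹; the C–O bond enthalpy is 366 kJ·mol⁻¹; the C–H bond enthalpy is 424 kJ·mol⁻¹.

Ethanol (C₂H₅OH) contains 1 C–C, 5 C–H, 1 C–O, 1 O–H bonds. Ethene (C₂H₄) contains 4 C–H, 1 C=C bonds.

Bonds broken (reactants):
  C–C: 1 × 337 = 337
  C–H: 5 × 424 = 2120
  C–O: 1 × 366 = 366
  O–H: 1 × 453 = 453
  Σ(broken) = 3276 kJ
Bonds formed (products):
  C–H: 4 × 424 = 1696
  C=C: 1 × 591 = 591
  O–H: 2 × 453 = 906
  Σ(formed) = 3193 kJ
ΔH = Σ(broken) − Σ(formed) = 3276 − 3193 = +83 kJ

ΔH ≈ +83 kJ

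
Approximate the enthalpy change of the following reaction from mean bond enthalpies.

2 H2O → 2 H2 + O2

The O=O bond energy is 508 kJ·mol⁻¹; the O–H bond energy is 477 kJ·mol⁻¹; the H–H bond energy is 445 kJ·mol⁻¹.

Bonds broken (reactants):
  O–H: 4 × 477 = 1908
  Σ(broken) = 1908 kJ
Bonds formed (products):
  H–H: 2 × 445 = 890
  O=O: 1 × 508 = 508
  Σ(formed) = 1398 kJ
ΔH = Σ(broken) − Σ(formed) = 1908 − 1398 = +510 kJ

ΔH ≈ +510 kJ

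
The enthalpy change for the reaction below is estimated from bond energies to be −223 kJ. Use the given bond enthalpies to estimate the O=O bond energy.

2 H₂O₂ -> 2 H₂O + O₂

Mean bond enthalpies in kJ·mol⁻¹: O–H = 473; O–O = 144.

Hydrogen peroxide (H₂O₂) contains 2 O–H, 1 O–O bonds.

D(O=O) ≈ 511 kJ/mol

Let D be the O=O bond energy.
Σ(broken) = 4×473 + 2×144 = 2180
Σ(formed) = 4×473 + 1×D = 1892 + D
ΔH = Σ(broken) − Σ(formed) = (2180) − (1892 + D) = +288 − D
Setting this equal to −223 kJ gives D = 511 kJ/mol.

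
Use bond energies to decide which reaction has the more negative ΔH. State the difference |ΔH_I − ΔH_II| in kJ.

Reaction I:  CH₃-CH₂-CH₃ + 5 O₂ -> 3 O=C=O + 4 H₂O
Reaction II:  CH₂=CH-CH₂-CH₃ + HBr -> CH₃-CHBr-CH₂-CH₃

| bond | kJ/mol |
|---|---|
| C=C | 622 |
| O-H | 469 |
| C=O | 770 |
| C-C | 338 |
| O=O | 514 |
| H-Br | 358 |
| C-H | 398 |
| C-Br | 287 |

Reaction I, by 1899 kJ

Reaction I:
  Bonds broken (reactants):
    C-C: 2 × 338 = 676
    C-H: 8 × 398 = 3184
    O=O: 5 × 514 = 2570
    Σ(broken) = 6430 kJ
  Bonds formed (products):
    C=O: 6 × 770 = 4620
    O-H: 8 × 469 = 3752
    Σ(formed) = 8372 kJ
  ΔH_I = 6430 − 8372 = −1942 kJ
Reaction II:
  Bonds broken (reactants):
    C-C: 2 × 338 = 676
    C-H: 8 × 398 = 3184
    C=C: 1 × 622 = 622
    H-Br: 1 × 358 = 358
    Σ(broken) = 4840 kJ
  Bonds formed (products):
    C-Br: 1 × 287 = 287
    C-C: 3 × 338 = 1014
    C-H: 9 × 398 = 3582
    Σ(formed) = 4883 kJ
  ΔH_II = 4840 − 4883 = −43 kJ
ΔH_I − ΔH_II = −1899 kJ, so reaction I has the more negative ΔH; |ΔH_I − ΔH_II| = 1899 kJ.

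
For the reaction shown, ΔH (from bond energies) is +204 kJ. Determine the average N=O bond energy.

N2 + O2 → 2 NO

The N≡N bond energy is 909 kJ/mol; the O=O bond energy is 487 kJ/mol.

D(N=O) ≈ 596 kJ/mol

Let D be the N=O bond energy.
Σ(broken) = 1×909 + 1×487 = 1396
Σ(formed) = 2×D = 2D
ΔH = Σ(broken) − Σ(formed) = (1396) − (2D) = +1396 − 2D
Setting this equal to +204 kJ gives 2D = 1192, so D = 596 kJ/mol.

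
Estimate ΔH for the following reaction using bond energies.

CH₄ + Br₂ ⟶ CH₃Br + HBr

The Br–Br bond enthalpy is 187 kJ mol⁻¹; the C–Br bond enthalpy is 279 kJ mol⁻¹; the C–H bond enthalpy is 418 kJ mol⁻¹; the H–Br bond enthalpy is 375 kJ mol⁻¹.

Bonds broken (reactants):
  Br–Br: 1 × 187 = 187
  C–H: 4 × 418 = 1672
  Σ(broken) = 1859 kJ
Bonds formed (products):
  C–Br: 1 × 279 = 279
  C–H: 3 × 418 = 1254
  H–Br: 1 × 375 = 375
  Σ(formed) = 1908 kJ
ΔH = Σ(broken) − Σ(formed) = 1859 − 1908 = −49 kJ

ΔH ≈ −49 kJ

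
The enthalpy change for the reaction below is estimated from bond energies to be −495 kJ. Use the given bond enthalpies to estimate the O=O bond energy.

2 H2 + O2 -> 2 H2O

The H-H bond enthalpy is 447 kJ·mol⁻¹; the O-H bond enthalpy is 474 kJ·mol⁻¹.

Let D be the O=O bond energy.
Σ(broken) = 2×447 + 1×D = 894 + D
Σ(formed) = 4×474 = 1896
ΔH = Σ(broken) − Σ(formed) = (894 + D) − (1896) = −1002 + D
Setting this equal to −495 kJ gives D = 507 kJ/mol.

D(O=O) ≈ 507 kJ/mol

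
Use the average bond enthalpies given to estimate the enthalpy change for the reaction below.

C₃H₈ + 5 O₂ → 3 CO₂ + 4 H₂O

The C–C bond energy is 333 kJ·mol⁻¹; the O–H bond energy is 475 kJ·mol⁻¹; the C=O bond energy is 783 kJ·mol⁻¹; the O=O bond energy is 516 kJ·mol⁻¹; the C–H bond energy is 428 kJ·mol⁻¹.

ΔH ≈ −1828 kJ

Bonds broken (reactants):
  C–C: 2 × 333 = 666
  C–H: 8 × 428 = 3424
  O=O: 5 × 516 = 2580
  Σ(broken) = 6670 kJ
Bonds formed (products):
  C=O: 6 × 783 = 4698
  O–H: 8 × 475 = 3800
  Σ(formed) = 8498 kJ
ΔH = Σ(broken) − Σ(formed) = 6670 − 8498 = −1828 kJ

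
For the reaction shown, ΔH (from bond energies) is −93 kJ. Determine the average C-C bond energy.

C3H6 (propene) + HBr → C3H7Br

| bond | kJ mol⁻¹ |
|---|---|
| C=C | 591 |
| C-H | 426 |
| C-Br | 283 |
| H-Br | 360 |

D(C-C) ≈ 335 kJ/mol

Let D be the C-C bond energy.
Σ(broken) = 1×D + 6×426 + 1×591 + 1×360 = 3507 + D
Σ(formed) = 1×283 + 2×D + 7×426 = 3265 + 2D
ΔH = Σ(broken) − Σ(formed) = (3507 + D) − (3265 + 2D) = +242 − D
Setting this equal to −93 kJ gives D = 335 kJ/mol.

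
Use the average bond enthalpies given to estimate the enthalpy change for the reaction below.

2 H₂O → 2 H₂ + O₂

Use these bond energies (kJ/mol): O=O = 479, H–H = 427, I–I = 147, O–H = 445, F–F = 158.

Bonds broken (reactants):
  O–H: 4 × 445 = 1780
  Σ(broken) = 1780 kJ
Bonds formed (products):
  H–H: 2 × 427 = 854
  O=O: 1 × 479 = 479
  Σ(formed) = 1333 kJ
ΔH = Σ(broken) − Σ(formed) = 1780 − 1333 = +447 kJ

ΔH ≈ +447 kJ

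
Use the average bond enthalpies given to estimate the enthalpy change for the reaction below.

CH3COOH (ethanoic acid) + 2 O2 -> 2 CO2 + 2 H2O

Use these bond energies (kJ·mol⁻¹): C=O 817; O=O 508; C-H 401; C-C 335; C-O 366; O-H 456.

Bonds broken (reactants):
  C-C: 1 × 335 = 335
  C-H: 3 × 401 = 1203
  C-O: 1 × 366 = 366
  C=O: 1 × 817 = 817
  O-H: 1 × 456 = 456
  O=O: 2 × 508 = 1016
  Σ(broken) = 4193 kJ
Bonds formed (products):
  C=O: 4 × 817 = 3268
  O-H: 4 × 456 = 1824
  Σ(formed) = 5092 kJ
ΔH = Σ(broken) − Σ(formed) = 4193 − 5092 = −899 kJ

ΔH ≈ −899 kJ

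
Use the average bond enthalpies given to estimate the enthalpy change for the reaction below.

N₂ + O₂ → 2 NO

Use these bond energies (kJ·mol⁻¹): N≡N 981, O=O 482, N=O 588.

Bonds broken (reactants):
  N≡N: 1 × 981 = 981
  O=O: 1 × 482 = 482
  Σ(broken) = 1463 kJ
Bonds formed (products):
  N=O: 2 × 588 = 1176
  Σ(formed) = 1176 kJ
ΔH = Σ(broken) − Σ(formed) = 1463 − 1176 = +287 kJ

ΔH ≈ +287 kJ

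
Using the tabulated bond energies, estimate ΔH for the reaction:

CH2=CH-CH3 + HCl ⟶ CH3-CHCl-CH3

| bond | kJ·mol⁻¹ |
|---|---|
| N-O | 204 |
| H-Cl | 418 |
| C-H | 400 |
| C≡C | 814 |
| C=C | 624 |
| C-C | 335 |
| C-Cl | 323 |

ΔH ≈ −16 kJ

Bonds broken (reactants):
  C-C: 1 × 335 = 335
  C-H: 6 × 400 = 2400
  C=C: 1 × 624 = 624
  H-Cl: 1 × 418 = 418
  Σ(broken) = 3777 kJ
Bonds formed (products):
  C-C: 2 × 335 = 670
  C-Cl: 1 × 323 = 323
  C-H: 7 × 400 = 2800
  Σ(formed) = 3793 kJ
ΔH = Σ(broken) − Σ(formed) = 3777 − 3793 = −16 kJ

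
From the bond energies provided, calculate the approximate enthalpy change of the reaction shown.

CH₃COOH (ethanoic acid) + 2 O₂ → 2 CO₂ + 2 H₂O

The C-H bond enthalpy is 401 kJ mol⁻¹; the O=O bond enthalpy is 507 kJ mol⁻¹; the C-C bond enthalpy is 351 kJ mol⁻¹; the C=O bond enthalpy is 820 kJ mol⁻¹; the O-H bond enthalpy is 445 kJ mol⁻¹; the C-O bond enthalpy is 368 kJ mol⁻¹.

ΔH ≈ −859 kJ

Bonds broken (reactants):
  C-C: 1 × 351 = 351
  C-H: 3 × 401 = 1203
  C-O: 1 × 368 = 368
  C=O: 1 × 820 = 820
  O-H: 1 × 445 = 445
  O=O: 2 × 507 = 1014
  Σ(broken) = 4201 kJ
Bonds formed (products):
  C=O: 4 × 820 = 3280
  O-H: 4 × 445 = 1780
  Σ(formed) = 5060 kJ
ΔH = Σ(broken) − Σ(formed) = 4201 − 5060 = −859 kJ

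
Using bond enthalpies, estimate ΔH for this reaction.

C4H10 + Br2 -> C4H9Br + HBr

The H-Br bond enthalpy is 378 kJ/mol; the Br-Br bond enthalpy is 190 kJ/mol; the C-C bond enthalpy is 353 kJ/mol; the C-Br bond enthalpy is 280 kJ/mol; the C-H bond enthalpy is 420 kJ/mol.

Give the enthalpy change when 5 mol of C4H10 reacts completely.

ΔH = −240 kJ

Bonds broken (reactants):
  Br-Br: 1 × 190 = 190
  C-C: 3 × 353 = 1059
  C-H: 10 × 420 = 4200
  Σ(broken) = 5449 kJ
Bonds formed (products):
  C-Br: 1 × 280 = 280
  C-C: 3 × 353 = 1059
  C-H: 9 × 420 = 3780
  H-Br: 1 × 378 = 378
  Σ(formed) = 5497 kJ
ΔH = Σ(broken) − Σ(formed) = 5449 − 5497 = −48 kJ
For 5× the reaction as written: 5 × (−48) = −240 kJ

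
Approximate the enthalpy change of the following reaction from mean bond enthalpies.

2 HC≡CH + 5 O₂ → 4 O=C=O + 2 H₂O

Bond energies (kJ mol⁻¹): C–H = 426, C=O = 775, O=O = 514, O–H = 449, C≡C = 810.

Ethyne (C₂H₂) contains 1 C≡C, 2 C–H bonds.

Bonds broken (reactants):
  C≡C: 2 × 810 = 1620
  C–H: 4 × 426 = 1704
  O=O: 5 × 514 = 2570
  Σ(broken) = 5894 kJ
Bonds formed (products):
  C=O: 8 × 775 = 6200
  O–H: 4 × 449 = 1796
  Σ(formed) = 7996 kJ
ΔH = Σ(broken) − Σ(formed) = 5894 − 7996 = −2102 kJ

ΔH ≈ −2102 kJ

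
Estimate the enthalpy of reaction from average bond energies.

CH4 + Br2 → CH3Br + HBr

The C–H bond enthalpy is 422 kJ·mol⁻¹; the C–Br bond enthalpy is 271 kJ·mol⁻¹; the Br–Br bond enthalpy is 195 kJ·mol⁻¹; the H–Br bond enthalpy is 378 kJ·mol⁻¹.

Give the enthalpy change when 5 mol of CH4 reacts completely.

Bonds broken (reactants):
  Br–Br: 1 × 195 = 195
  C–H: 4 × 422 = 1688
  Σ(broken) = 1883 kJ
Bonds formed (products):
  C–Br: 1 × 271 = 271
  C–H: 3 × 422 = 1266
  H–Br: 1 × 378 = 378
  Σ(formed) = 1915 kJ
ΔH = Σ(broken) − Σ(formed) = 1883 − 1915 = −32 kJ
For 5× the reaction as written: 5 × (−32) = −160 kJ

ΔH = −160 kJ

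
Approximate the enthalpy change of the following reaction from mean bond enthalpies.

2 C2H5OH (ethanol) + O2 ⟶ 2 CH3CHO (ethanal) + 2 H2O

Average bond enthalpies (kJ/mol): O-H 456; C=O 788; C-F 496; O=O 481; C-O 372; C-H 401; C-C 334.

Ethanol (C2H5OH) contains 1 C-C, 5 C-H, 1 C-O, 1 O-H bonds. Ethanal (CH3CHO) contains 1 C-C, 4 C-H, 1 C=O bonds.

Bonds broken (reactants):
  C-C: 2 × 334 = 668
  C-H: 10 × 401 = 4010
  C-O: 2 × 372 = 744
  O-H: 2 × 456 = 912
  O=O: 1 × 481 = 481
  Σ(broken) = 6815 kJ
Bonds formed (products):
  C-C: 2 × 334 = 668
  C-H: 8 × 401 = 3208
  C=O: 2 × 788 = 1576
  O-H: 4 × 456 = 1824
  Σ(formed) = 7276 kJ
ΔH = Σ(broken) − Σ(formed) = 6815 − 7276 = −461 kJ

ΔH ≈ −461 kJ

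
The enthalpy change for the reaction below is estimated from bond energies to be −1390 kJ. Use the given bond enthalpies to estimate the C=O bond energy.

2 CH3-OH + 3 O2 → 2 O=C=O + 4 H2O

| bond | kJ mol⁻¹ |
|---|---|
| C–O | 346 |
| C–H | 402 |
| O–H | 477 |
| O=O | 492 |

Let D be the C=O bond energy.
Σ(broken) = 6×402 + 2×346 + 2×477 + 3×492 = 5534
Σ(formed) = 4×D + 8×477 = 3816 + 4D
ΔH = Σ(broken) − Σ(formed) = (5534) − (3816 + 4D) = +1718 − 4D
Setting this equal to −1390 kJ gives 4D = 3108, so D = 777 kJ/mol.

D(C=O) ≈ 777 kJ/mol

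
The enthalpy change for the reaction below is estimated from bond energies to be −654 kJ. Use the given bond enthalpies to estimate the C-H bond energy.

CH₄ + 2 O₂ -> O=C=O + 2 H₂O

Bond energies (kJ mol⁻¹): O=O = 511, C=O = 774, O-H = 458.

D(C-H) ≈ 426 kJ/mol

Let D be the C-H bond energy.
Σ(broken) = 4×D + 2×511 = 1022 + 4D
Σ(formed) = 2×774 + 4×458 = 3380
ΔH = Σ(broken) − Σ(formed) = (1022 + 4D) − (3380) = −2358 + 4D
Setting this equal to −654 kJ gives 4D = 1704, so D = 426 kJ/mol.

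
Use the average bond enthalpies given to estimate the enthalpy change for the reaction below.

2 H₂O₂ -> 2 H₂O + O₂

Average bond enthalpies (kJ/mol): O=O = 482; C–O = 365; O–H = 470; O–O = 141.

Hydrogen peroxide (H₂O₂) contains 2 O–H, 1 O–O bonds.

ΔH ≈ −200 kJ

Bonds broken (reactants):
  O–H: 4 × 470 = 1880
  O–O: 2 × 141 = 282
  Σ(broken) = 2162 kJ
Bonds formed (products):
  O–H: 4 × 470 = 1880
  O=O: 1 × 482 = 482
  Σ(formed) = 2362 kJ
ΔH = Σ(broken) − Σ(formed) = 2162 − 2362 = −200 kJ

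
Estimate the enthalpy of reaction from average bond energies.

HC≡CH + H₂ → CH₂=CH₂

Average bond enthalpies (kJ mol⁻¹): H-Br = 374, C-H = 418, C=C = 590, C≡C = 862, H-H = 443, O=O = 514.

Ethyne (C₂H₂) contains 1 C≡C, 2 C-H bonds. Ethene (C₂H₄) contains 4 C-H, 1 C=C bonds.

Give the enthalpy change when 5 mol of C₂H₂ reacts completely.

ΔH = −605 kJ

Bonds broken (reactants):
  C≡C: 1 × 862 = 862
  C-H: 2 × 418 = 836
  H-H: 1 × 443 = 443
  Σ(broken) = 2141 kJ
Bonds formed (products):
  C-H: 4 × 418 = 1672
  C=C: 1 × 590 = 590
  Σ(formed) = 2262 kJ
ΔH = Σ(broken) − Σ(formed) = 2141 − 2262 = −121 kJ
For 5× the reaction as written: 5 × (−121) = −605 kJ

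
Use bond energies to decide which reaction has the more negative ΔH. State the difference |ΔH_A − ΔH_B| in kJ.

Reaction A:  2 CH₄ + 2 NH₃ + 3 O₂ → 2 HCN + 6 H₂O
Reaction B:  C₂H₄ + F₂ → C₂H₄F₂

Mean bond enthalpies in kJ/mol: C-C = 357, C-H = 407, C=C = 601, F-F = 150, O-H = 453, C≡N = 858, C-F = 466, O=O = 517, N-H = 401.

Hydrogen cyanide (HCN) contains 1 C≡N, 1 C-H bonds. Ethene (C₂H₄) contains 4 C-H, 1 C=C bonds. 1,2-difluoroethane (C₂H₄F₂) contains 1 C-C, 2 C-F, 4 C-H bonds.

Reaction A:
  Bonds broken (reactants):
    C-H: 8 × 407 = 3256
    N-H: 6 × 401 = 2406
    O=O: 3 × 517 = 1551
    Σ(broken) = 7213 kJ
  Bonds formed (products):
    C≡N: 2 × 858 = 1716
    C-H: 2 × 407 = 814
    O-H: 12 × 453 = 5436
    Σ(formed) = 7966 kJ
  ΔH_A = 7213 − 7966 = −753 kJ
Reaction B:
  Bonds broken (reactants):
    C-H: 4 × 407 = 1628
    C=C: 1 × 601 = 601
    F-F: 1 × 150 = 150
    Σ(broken) = 2379 kJ
  Bonds formed (products):
    C-C: 1 × 357 = 357
    C-F: 2 × 466 = 932
    C-H: 4 × 407 = 1628
    Σ(formed) = 2917 kJ
  ΔH_B = 2379 − 2917 = −538 kJ
ΔH_A − ΔH_B = −215 kJ, so reaction A has the more negative ΔH; |ΔH_A − ΔH_B| = 215 kJ.

Reaction A, by 215 kJ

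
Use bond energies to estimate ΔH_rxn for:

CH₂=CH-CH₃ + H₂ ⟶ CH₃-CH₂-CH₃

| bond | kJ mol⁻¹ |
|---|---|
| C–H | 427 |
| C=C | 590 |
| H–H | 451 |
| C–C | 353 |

Bonds broken (reactants):
  C–C: 1 × 353 = 353
  C–H: 6 × 427 = 2562
  C=C: 1 × 590 = 590
  H–H: 1 × 451 = 451
  Σ(broken) = 3956 kJ
Bonds formed (products):
  C–C: 2 × 353 = 706
  C–H: 8 × 427 = 3416
  Σ(formed) = 4122 kJ
ΔH = Σ(broken) − Σ(formed) = 3956 − 4122 = −166 kJ

ΔH ≈ −166 kJ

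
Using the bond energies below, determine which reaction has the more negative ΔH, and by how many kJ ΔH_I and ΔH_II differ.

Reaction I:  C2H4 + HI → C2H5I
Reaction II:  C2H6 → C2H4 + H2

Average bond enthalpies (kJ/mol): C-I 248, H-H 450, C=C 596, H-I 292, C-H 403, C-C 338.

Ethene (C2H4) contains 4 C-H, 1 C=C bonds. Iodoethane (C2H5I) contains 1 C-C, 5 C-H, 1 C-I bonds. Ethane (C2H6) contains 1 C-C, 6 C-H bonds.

Reaction I, by 199 kJ

Reaction I:
  Bonds broken (reactants):
    C-H: 4 × 403 = 1612
    C=C: 1 × 596 = 596
    H-I: 1 × 292 = 292
    Σ(broken) = 2500 kJ
  Bonds formed (products):
    C-C: 1 × 338 = 338
    C-H: 5 × 403 = 2015
    C-I: 1 × 248 = 248
    Σ(formed) = 2601 kJ
  ΔH_I = 2500 − 2601 = −101 kJ
Reaction II:
  Bonds broken (reactants):
    C-C: 1 × 338 = 338
    C-H: 6 × 403 = 2418
    Σ(broken) = 2756 kJ
  Bonds formed (products):
    C-H: 4 × 403 = 1612
    C=C: 1 × 596 = 596
    H-H: 1 × 450 = 450
    Σ(formed) = 2658 kJ
  ΔH_II = 2756 − 2658 = +98 kJ
ΔH_I − ΔH_II = −199 kJ, so reaction I has the more negative ΔH; |ΔH_I − ΔH_II| = 199 kJ.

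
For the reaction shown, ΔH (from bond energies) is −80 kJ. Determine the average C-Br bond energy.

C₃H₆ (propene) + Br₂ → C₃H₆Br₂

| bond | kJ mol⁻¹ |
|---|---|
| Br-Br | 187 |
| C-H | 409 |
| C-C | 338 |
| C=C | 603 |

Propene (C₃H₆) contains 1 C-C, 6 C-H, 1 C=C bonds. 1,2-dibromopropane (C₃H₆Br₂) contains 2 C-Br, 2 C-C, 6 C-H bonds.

D(C-Br) ≈ 266 kJ/mol

Let D be the C-Br bond energy.
Σ(broken) = 1×187 + 1×338 + 6×409 + 1×603 = 3582
Σ(formed) = 2×D + 2×338 + 6×409 = 3130 + 2D
ΔH = Σ(broken) − Σ(formed) = (3582) − (3130 + 2D) = +452 − 2D
Setting this equal to −80 kJ gives 2D = 532, so D = 266 kJ/mol.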